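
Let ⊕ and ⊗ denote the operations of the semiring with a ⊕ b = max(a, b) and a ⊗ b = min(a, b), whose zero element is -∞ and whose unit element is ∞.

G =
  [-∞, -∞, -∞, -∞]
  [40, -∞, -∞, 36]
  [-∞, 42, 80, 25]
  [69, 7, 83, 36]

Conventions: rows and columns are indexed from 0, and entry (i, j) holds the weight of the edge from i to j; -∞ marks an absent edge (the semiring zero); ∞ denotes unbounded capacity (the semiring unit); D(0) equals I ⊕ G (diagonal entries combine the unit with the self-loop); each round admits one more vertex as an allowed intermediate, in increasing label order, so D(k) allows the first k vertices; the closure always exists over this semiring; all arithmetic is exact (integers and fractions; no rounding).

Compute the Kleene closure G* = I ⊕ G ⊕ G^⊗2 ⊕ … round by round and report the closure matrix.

D(0):
  [∞, -∞, -∞, -∞]
  [40, ∞, -∞, 36]
  [-∞, 42, ∞, 25]
  [69, 7, 83, ∞]
D(1):
  [∞, -∞, -∞, -∞]
  [40, ∞, -∞, 36]
  [-∞, 42, ∞, 25]
  [69, 7, 83, ∞]
D(2):
  [∞, -∞, -∞, -∞]
  [40, ∞, -∞, 36]
  [40, 42, ∞, 36]
  [69, 7, 83, ∞]
D(3):
  [∞, -∞, -∞, -∞]
  [40, ∞, -∞, 36]
  [40, 42, ∞, 36]
  [69, 42, 83, ∞]
D(4):
  [∞, -∞, -∞, -∞]
  [40, ∞, 36, 36]
  [40, 42, ∞, 36]
  [69, 42, 83, ∞]
Answer: G* = [[∞, -∞, -∞, -∞], [40, ∞, 36, 36], [40, 42, ∞, 36], [69, 42, 83, ∞]]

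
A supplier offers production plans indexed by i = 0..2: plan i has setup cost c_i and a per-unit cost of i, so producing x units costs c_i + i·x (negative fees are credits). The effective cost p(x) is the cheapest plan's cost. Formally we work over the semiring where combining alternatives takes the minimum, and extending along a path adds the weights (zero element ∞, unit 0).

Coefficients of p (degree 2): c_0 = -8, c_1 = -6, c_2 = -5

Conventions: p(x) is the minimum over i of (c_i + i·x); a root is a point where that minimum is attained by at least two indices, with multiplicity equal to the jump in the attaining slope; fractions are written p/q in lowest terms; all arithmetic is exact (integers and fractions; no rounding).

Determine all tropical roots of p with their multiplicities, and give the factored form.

hull edge (i=0, c=-8) to (i=2, c=-5): slope 3/2, span 2
Factored form: p(x) = -5 ⊗ (x ⊕ (-3/2)) ⊗ (x ⊕ (-3/2))
Answer: roots = -3/2 (mult 2)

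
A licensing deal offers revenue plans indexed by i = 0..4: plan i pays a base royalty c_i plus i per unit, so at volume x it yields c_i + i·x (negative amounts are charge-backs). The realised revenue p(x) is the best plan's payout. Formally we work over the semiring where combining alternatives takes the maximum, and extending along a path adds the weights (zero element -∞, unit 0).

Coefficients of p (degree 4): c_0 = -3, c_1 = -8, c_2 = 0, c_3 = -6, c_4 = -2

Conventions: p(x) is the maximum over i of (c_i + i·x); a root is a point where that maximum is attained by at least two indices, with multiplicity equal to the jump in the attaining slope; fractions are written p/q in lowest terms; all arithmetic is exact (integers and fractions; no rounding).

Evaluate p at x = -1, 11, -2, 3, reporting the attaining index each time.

p(-1) = max(-3+0·(-1)=-3, -8+1·(-1)=-9, 0+2·(-1)=-2, -6+3·(-1)=-9, -2+4·(-1)=-6) = -2 (attained by i=2)
p(11) = max(-3+0·11=-3, -8+1·11=3, 0+2·11=22, -6+3·11=27, -2+4·11=42) = 42 (attained by i=4)
p(-2) = max(-3+0·(-2)=-3, -8+1·(-2)=-10, 0+2·(-2)=-4, -6+3·(-2)=-12, -2+4·(-2)=-10) = -3 (attained by i=0)
p(3) = max(-3+0·3=-3, -8+1·3=-5, 0+2·3=6, -6+3·3=3, -2+4·3=10) = 10 (attained by i=4)
Answer: p(-1) = -2; p(11) = 42; p(-2) = -3; p(3) = 10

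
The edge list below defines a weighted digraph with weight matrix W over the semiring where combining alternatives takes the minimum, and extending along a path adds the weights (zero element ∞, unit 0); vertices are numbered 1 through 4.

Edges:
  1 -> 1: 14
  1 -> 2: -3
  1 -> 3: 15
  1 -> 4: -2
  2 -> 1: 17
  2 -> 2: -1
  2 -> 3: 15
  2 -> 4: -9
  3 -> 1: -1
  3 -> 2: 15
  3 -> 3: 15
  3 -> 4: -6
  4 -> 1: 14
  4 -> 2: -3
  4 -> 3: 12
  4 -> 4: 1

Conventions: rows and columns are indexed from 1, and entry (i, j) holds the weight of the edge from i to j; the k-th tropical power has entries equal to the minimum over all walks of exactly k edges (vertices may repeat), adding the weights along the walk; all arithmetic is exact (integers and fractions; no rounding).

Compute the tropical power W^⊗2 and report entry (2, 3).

W^⊗2:
  [12, -5, 10, -12]
  [5, -12, 3, -10]
  [8, -9, 6, -5]
  [11, -4, 12, -12]
Key observation: the optimum is the walk 2->4->3, with weight (-9) + 12 = 3.
Optimal value attained by: walk 2->4->3.
Answer: (W^⊗2)[2][3] = 3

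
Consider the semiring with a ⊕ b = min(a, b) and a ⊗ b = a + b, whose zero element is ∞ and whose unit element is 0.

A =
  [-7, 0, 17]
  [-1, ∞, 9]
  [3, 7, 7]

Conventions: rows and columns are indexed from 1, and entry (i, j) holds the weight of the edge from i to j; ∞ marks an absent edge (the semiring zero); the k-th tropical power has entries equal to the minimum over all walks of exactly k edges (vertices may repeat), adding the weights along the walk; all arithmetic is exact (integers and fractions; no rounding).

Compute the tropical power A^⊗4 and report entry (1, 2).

A^⊗2:
  [-14, -7, 9]
  [-8, -1, 16]
  [-4, 3, 14]
A^⊗3:
  [-21, -14, 2]
  [-15, -8, 8]
  [-11, -4, 12]
A^⊗4:
  [-28, -21, -5]
  [-22, -15, 1]
  [-18, -11, 5]
Key observation: the optimum is the walk 1->1->1->1->2, with weight (-7) + (-7) + (-7) + 0 = -21.
Optimal value attained by: walk 1->1->1->1->2.
Answer: (A^⊗4)[1][2] = -21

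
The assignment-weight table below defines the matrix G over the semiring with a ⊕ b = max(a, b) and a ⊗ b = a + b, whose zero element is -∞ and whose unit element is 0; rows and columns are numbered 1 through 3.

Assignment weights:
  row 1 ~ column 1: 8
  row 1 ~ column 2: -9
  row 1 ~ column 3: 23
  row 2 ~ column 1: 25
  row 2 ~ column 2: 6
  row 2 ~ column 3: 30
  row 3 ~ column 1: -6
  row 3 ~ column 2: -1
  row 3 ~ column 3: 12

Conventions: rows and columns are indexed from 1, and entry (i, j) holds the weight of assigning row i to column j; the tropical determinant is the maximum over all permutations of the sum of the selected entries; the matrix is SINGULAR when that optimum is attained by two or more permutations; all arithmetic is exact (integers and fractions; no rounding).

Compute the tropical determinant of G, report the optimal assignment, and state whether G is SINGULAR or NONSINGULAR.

σ = (1, 2, 3): 8 + 6 + 12 = 26
σ = (1, 3, 2): 8 + 30 + (-1) = 37
σ = (2, 1, 3): (-9) + 25 + 12 = 28
σ = (2, 3, 1): (-9) + 30 + (-6) = 15
σ = (3, 1, 2): 23 + 25 + (-1) = 47
σ = (3, 2, 1): 23 + 6 + (-6) = 23
Optimal value attained by: σ = (3, 1, 2).
Answer: det⊕(G) = 47; verdict: NONSINGULAR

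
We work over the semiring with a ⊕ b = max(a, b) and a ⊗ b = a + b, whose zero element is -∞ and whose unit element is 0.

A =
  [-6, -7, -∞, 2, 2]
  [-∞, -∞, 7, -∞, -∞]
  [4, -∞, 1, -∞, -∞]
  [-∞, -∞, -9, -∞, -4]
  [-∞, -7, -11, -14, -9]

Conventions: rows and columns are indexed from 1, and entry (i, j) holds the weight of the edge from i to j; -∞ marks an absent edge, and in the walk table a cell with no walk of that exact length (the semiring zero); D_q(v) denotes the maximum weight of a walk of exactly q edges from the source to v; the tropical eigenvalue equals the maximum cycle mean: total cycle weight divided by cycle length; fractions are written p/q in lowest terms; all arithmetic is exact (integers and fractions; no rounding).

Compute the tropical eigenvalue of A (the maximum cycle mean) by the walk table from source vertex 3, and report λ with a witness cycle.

q=0: [-∞, -∞, 0, -∞, -∞]
q=1: [4, -∞, 1, -∞, -∞]
q=2: [5, -3, 2, 6, 6]
q=3: [6, -1, 4, 7, 7]
q=4: [8, 0, 6, 8, 8]
q=5: [10, 1, 7, 10, 10]
Optimal cycle mean attained by: cycle 1->5->2->3->1, total 2 + (-7) + 7 + 4, length 4.
Answer: λ = 3/2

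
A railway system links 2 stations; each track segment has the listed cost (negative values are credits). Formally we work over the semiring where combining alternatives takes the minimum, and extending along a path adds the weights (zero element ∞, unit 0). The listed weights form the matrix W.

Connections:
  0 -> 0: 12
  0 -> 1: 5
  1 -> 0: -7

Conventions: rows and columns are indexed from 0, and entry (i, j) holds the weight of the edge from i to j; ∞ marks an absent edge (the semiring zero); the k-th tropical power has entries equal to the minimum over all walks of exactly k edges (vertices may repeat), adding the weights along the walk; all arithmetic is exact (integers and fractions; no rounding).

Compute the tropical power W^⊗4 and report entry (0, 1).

W^⊗2:
  [-2, 17]
  [5, -2]
W^⊗3:
  [10, 3]
  [-9, 10]
W^⊗4:
  [-4, 15]
  [3, -4]
Key observation: the optimum is the walk 0->0->1->0->1, with weight 12 + 5 + (-7) + 5 = 15.
Optimal value attained by: walk 0->0->1->0->1.
Answer: (W^⊗4)[0][1] = 15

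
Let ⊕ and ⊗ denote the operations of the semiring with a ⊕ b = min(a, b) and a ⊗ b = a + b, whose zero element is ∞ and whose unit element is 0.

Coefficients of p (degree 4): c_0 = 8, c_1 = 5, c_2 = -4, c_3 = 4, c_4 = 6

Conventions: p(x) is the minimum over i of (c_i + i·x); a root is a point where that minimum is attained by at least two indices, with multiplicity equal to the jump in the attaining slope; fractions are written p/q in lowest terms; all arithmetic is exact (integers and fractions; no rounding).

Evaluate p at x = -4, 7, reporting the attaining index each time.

p(-4) = min(8+0·(-4)=8, 5+1·(-4)=1, -4+2·(-4)=-12, 4+3·(-4)=-8, 6+4·(-4)=-10) = -12 (attained by i=2)
p(7) = min(8+0·7=8, 5+1·7=12, -4+2·7=10, 4+3·7=25, 6+4·7=34) = 8 (attained by i=0)
Answer: p(-4) = -12; p(7) = 8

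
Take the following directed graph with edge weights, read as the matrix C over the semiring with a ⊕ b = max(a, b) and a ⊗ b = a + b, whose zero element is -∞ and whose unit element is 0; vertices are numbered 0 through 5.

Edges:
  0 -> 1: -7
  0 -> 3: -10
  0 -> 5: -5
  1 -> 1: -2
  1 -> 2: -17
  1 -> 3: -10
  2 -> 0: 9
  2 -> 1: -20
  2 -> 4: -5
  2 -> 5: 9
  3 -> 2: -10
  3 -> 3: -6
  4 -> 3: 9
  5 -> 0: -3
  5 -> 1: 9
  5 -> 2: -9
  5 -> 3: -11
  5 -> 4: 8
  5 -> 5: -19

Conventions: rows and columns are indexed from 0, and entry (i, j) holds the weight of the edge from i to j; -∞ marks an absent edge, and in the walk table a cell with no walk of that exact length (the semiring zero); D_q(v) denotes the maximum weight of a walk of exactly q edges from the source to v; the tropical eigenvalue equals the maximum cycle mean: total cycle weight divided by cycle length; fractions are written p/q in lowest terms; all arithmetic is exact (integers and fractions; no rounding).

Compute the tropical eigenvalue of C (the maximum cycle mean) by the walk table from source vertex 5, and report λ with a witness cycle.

q=0: [-∞, -∞, -∞, -∞, -∞, 0]
q=1: [-3, 9, -9, -11, 8, -19]
q=2: [0, 7, -8, 17, -11, 0]
q=3: [1, 9, 7, 11, 8, 1]
q=4: [16, 10, 1, 17, 9, 16]
q=5: [13, 25, 7, 18, 24, 11]
q=6: [16, 23, 8, 33, 19, 16]
Optimal cycle mean attained by: cycle 2->5->4->3->2, total 9 + 8 + 9 + (-10), length 4.
Answer: λ = 4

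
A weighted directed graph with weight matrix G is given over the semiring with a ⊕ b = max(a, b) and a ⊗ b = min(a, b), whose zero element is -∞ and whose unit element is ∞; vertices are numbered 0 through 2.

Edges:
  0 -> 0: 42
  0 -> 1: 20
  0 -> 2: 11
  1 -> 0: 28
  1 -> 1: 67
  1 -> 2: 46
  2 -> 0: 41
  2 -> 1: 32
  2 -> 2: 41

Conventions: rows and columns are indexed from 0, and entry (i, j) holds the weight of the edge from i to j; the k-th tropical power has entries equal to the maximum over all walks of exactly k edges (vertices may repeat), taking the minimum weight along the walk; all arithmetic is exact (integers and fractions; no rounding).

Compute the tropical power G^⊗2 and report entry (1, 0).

G^⊗2:
  [42, 20, 20]
  [41, 67, 46]
  [41, 32, 41]
Key observation: the optimum is the walk 1->2->0, with weight 46 min 41 = 41.
Optimal value attained by: walk 1->2->0.
Answer: (G^⊗2)[1][0] = 41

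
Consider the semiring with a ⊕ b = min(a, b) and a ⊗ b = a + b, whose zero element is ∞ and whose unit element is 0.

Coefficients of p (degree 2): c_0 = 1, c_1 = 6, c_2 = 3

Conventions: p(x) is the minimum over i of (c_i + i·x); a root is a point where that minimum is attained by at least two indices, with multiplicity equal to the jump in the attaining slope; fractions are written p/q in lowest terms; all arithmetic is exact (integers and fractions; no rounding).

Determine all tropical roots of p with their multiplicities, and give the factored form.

hull edge (i=0, c=1) to (i=2, c=3): slope 1, span 2
Factored form: p(x) = 3 ⊗ (x ⊕ (-1)) ⊗ (x ⊕ (-1))
Answer: roots = -1 (mult 2)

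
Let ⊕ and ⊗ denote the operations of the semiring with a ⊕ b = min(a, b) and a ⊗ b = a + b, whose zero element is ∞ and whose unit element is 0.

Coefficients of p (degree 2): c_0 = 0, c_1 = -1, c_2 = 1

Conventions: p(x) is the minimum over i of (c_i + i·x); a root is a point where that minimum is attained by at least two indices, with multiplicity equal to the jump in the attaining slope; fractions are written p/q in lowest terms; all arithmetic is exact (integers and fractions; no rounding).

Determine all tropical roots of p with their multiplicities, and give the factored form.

hull edge (i=0, c=0) to (i=1, c=-1): slope -1, span 1
hull edge (i=1, c=-1) to (i=2, c=1): slope 2, span 1
Factored form: p(x) = 1 ⊗ (x ⊕ (-2)) ⊗ (x ⊕ 1)
Answer: roots = -2 (mult 1), 1 (mult 1)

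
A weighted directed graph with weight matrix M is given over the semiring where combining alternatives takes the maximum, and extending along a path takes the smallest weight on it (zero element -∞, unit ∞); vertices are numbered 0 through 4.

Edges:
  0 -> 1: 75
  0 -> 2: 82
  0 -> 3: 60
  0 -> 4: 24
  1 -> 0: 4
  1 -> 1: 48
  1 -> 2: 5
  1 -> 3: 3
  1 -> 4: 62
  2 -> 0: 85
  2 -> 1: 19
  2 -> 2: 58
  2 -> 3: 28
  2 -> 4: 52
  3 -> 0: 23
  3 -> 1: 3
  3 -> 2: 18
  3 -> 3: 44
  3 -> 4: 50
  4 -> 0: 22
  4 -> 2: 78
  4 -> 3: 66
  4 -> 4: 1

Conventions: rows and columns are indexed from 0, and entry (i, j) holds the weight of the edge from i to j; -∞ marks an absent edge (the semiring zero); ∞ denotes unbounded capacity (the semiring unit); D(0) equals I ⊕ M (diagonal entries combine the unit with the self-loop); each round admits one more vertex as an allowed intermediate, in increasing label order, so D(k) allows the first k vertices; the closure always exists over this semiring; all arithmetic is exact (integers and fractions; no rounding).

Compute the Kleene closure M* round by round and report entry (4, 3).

D(0):
  [∞, 75, 82, 60, 24]
  [4, ∞, 5, 3, 62]
  [85, 19, ∞, 28, 52]
  [23, 3, 18, ∞, 50]
  [22, -∞, 78, 66, ∞]
D(1):
  [∞, 75, 82, 60, 24]
  [4, ∞, 5, 4, 62]
  [85, 75, ∞, 60, 52]
  [23, 23, 23, ∞, 50]
  [22, 22, 78, 66, ∞]
D(2):
  [∞, 75, 82, 60, 62]
  [4, ∞, 5, 4, 62]
  [85, 75, ∞, 60, 62]
  [23, 23, 23, ∞, 50]
  [22, 22, 78, 66, ∞]
D(3):
  [∞, 75, 82, 60, 62]
  [5, ∞, 5, 5, 62]
  [85, 75, ∞, 60, 62]
  [23, 23, 23, ∞, 50]
  [78, 75, 78, 66, ∞]
D(4):
  [∞, 75, 82, 60, 62]
  [5, ∞, 5, 5, 62]
  [85, 75, ∞, 60, 62]
  [23, 23, 23, ∞, 50]
  [78, 75, 78, 66, ∞]
D(5):
  [∞, 75, 82, 62, 62]
  [62, ∞, 62, 62, 62]
  [85, 75, ∞, 62, 62]
  [50, 50, 50, ∞, 50]
  [78, 75, 78, 66, ∞]
Answer: M*[4][3] = 66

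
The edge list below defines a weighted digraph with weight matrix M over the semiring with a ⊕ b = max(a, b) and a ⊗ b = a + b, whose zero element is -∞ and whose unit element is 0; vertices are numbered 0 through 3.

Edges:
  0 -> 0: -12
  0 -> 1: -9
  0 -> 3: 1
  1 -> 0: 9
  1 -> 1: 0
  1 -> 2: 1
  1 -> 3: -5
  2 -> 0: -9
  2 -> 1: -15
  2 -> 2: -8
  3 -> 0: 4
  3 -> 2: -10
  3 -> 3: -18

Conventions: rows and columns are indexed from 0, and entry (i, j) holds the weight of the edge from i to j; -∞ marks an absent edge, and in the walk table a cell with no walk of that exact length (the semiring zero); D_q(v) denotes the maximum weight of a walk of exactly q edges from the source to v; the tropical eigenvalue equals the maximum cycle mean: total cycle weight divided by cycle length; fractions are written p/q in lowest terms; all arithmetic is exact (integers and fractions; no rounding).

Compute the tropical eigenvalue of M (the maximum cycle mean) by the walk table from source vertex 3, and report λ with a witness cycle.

q=0: [-∞, -∞, -∞, 0]
q=1: [4, -∞, -10, -18]
q=2: [-8, -5, -18, 5]
q=3: [9, -5, -4, -7]
q=4: [4, 0, -4, 10]
Optimal cycle mean attained by: cycle 0->3->0, total 1 + 4, length 2.
Answer: λ = 5/2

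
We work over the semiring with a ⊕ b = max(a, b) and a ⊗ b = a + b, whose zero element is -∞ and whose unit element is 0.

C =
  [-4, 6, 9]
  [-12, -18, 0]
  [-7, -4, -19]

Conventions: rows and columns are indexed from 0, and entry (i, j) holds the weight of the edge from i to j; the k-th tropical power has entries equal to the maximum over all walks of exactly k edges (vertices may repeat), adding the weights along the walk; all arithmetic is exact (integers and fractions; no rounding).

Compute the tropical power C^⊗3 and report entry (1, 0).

C^⊗2:
  [2, 5, 6]
  [-7, -4, -3]
  [-11, -1, 2]
C^⊗3:
  [-1, 8, 11]
  [-10, -1, 2]
  [-5, -2, -1]
Key observation: the optimum is the walk 1->0->2->0, with weight (-12) + 9 + (-7) = -10.
Optimal value attained by: walk 1->0->2->0.
Answer: (C^⊗3)[1][0] = -10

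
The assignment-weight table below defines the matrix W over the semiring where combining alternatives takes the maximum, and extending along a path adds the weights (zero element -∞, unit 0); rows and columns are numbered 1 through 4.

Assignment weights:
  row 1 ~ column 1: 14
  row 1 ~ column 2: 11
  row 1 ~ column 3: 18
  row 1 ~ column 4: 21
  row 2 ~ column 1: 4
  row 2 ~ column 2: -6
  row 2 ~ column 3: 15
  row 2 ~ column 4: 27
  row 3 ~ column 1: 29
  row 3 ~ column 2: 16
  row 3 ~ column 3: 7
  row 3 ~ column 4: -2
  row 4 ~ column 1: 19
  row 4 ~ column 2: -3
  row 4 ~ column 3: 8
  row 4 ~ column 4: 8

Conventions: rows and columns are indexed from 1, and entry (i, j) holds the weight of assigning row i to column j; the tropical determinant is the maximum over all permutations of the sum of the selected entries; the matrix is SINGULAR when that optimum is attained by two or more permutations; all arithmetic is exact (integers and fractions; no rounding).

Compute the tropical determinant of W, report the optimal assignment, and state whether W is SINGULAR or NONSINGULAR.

σ = (1, 2, 3, 4): 14 + (-6) + 7 + 8 = 23
σ = (1, 2, 4, 3): 14 + (-6) + (-2) + 8 = 14
σ = (1, 3, 2, 4): 14 + 15 + 16 + 8 = 53
σ = (1, 3, 4, 2): 14 + 15 + (-2) + (-3) = 24
σ = (1, 4, 2, 3): 14 + 27 + 16 + 8 = 65
σ = (1, 4, 3, 2): 14 + 27 + 7 + (-3) = 45
σ = (2, 1, 3, 4): 11 + 4 + 7 + 8 = 30
σ = (2, 1, 4, 3): 11 + 4 + (-2) + 8 = 21
σ = (2, 3, 1, 4): 11 + 15 + 29 + 8 = 63
σ = (2, 3, 4, 1): 11 + 15 + (-2) + 19 = 43
σ = (2, 4, 1, 3): 11 + 27 + 29 + 8 = 75
σ = (2, 4, 3, 1): 11 + 27 + 7 + 19 = 64
σ = (3, 1, 2, 4): 18 + 4 + 16 + 8 = 46
σ = (3, 1, 4, 2): 18 + 4 + (-2) + (-3) = 17
σ = (3, 2, 1, 4): 18 + (-6) + 29 + 8 = 49
σ = (3, 2, 4, 1): 18 + (-6) + (-2) + 19 = 29
σ = (3, 4, 1, 2): 18 + 27 + 29 + (-3) = 71
σ = (3, 4, 2, 1): 18 + 27 + 16 + 19 = 80
σ = (4, 1, 2, 3): 21 + 4 + 16 + 8 = 49
σ = (4, 1, 3, 2): 21 + 4 + 7 + (-3) = 29
σ = (4, 2, 1, 3): 21 + (-6) + 29 + 8 = 52
σ = (4, 2, 3, 1): 21 + (-6) + 7 + 19 = 41
σ = (4, 3, 1, 2): 21 + 15 + 29 + (-3) = 62
σ = (4, 3, 2, 1): 21 + 15 + 16 + 19 = 71
Optimal value attained by: σ = (3, 4, 2, 1).
Answer: det⊕(W) = 80; verdict: NONSINGULAR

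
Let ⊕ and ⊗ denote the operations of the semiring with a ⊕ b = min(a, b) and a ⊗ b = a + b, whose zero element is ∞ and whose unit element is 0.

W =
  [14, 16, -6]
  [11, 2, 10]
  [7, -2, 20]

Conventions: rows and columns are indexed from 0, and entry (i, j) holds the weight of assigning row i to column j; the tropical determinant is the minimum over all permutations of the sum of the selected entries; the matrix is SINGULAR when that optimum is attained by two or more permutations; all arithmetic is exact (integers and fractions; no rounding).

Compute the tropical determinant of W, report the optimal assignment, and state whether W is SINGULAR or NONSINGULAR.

σ = (0, 1, 2): 14 + 2 + 20 = 36
σ = (0, 2, 1): 14 + 10 + (-2) = 22
σ = (1, 0, 2): 16 + 11 + 20 = 47
σ = (1, 2, 0): 16 + 10 + 7 = 33
σ = (2, 0, 1): (-6) + 11 + (-2) = 3
σ = (2, 1, 0): (-6) + 2 + 7 = 3
Optimal value attained by: σ = (2, 0, 1).
Answer: det⊕(W) = 3; verdict: SINGULAR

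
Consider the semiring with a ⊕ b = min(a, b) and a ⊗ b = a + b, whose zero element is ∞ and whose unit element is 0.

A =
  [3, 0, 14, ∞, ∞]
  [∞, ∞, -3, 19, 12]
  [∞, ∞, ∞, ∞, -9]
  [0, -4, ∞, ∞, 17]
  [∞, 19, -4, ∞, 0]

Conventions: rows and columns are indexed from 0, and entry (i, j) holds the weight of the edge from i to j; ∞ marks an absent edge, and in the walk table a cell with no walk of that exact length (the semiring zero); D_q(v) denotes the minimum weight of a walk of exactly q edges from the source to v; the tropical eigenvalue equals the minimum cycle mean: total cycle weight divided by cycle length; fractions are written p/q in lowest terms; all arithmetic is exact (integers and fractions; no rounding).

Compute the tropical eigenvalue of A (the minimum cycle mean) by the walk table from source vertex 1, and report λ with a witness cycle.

q=0: [∞, 0, ∞, ∞, ∞]
q=1: [∞, ∞, -3, 19, 12]
q=2: [19, 15, 8, ∞, -12]
q=3: [22, 7, -16, 34, -12]
q=4: [25, 7, -16, 26, -25]
q=5: [26, -6, -29, 26, -25]
Optimal cycle mean attained by: cycle 2->4->2, total (-9) + (-4), length 2.
Answer: λ = -13/2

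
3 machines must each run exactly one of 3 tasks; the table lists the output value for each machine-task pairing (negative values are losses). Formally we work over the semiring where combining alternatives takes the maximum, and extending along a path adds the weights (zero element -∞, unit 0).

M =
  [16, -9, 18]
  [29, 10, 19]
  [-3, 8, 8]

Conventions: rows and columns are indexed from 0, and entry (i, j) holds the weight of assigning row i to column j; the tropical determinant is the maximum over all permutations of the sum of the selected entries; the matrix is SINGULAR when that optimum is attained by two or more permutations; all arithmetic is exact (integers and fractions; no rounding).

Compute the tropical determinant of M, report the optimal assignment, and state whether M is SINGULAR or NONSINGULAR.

σ = (0, 1, 2): 16 + 10 + 8 = 34
σ = (0, 2, 1): 16 + 19 + 8 = 43
σ = (1, 0, 2): (-9) + 29 + 8 = 28
σ = (1, 2, 0): (-9) + 19 + (-3) = 7
σ = (2, 0, 1): 18 + 29 + 8 = 55
σ = (2, 1, 0): 18 + 10 + (-3) = 25
Optimal value attained by: σ = (2, 0, 1).
Answer: det⊕(M) = 55; verdict: NONSINGULAR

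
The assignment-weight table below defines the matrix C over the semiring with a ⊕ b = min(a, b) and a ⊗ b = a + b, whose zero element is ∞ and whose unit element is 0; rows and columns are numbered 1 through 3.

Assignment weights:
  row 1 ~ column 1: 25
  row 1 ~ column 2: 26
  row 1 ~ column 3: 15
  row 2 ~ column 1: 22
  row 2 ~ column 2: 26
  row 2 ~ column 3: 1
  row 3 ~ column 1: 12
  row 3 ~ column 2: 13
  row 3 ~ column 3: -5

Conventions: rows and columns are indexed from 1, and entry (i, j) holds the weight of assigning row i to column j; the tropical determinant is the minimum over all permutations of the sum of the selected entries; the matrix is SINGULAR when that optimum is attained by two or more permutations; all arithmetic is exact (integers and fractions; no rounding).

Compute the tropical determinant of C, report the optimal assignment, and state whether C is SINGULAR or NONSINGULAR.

σ = (1, 2, 3): 25 + 26 + (-5) = 46
σ = (1, 3, 2): 25 + 1 + 13 = 39
σ = (2, 1, 3): 26 + 22 + (-5) = 43
σ = (2, 3, 1): 26 + 1 + 12 = 39
σ = (3, 1, 2): 15 + 22 + 13 = 50
σ = (3, 2, 1): 15 + 26 + 12 = 53
Optimal value attained by: σ = (1, 3, 2).
Answer: det⊕(C) = 39; verdict: SINGULAR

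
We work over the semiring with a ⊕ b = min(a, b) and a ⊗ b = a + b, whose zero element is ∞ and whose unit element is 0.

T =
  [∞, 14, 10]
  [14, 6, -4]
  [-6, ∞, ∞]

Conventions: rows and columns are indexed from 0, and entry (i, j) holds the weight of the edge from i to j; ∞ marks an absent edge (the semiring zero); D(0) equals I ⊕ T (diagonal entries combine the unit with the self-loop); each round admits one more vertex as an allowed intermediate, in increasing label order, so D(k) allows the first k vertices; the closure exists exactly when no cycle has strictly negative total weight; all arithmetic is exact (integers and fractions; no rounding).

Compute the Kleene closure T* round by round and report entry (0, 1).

D(0):
  [0, 14, 10]
  [14, 0, -4]
  [-6, ∞, 0]
D(1):
  [0, 14, 10]
  [14, 0, -4]
  [-6, 8, 0]
D(2):
  [0, 14, 10]
  [14, 0, -4]
  [-6, 8, 0]
D(3):
  [0, 14, 10]
  [-10, 0, -4]
  [-6, 8, 0]
Answer: T*[0][1] = 14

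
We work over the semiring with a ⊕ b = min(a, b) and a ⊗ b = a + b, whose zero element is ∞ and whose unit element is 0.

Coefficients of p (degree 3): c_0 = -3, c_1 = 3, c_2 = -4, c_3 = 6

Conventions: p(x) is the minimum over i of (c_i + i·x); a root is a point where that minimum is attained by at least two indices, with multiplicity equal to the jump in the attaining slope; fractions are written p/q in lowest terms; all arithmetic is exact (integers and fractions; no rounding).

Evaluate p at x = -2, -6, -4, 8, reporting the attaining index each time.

p(-2) = min(-3+0·(-2)=-3, 3+1·(-2)=1, -4+2·(-2)=-8, 6+3·(-2)=0) = -8 (attained by i=2)
p(-6) = min(-3+0·(-6)=-3, 3+1·(-6)=-3, -4+2·(-6)=-16, 6+3·(-6)=-12) = -16 (attained by i=2)
p(-4) = min(-3+0·(-4)=-3, 3+1·(-4)=-1, -4+2·(-4)=-12, 6+3·(-4)=-6) = -12 (attained by i=2)
p(8) = min(-3+0·8=-3, 3+1·8=11, -4+2·8=12, 6+3·8=30) = -3 (attained by i=0)
Answer: p(-2) = -8; p(-6) = -16; p(-4) = -12; p(8) = -3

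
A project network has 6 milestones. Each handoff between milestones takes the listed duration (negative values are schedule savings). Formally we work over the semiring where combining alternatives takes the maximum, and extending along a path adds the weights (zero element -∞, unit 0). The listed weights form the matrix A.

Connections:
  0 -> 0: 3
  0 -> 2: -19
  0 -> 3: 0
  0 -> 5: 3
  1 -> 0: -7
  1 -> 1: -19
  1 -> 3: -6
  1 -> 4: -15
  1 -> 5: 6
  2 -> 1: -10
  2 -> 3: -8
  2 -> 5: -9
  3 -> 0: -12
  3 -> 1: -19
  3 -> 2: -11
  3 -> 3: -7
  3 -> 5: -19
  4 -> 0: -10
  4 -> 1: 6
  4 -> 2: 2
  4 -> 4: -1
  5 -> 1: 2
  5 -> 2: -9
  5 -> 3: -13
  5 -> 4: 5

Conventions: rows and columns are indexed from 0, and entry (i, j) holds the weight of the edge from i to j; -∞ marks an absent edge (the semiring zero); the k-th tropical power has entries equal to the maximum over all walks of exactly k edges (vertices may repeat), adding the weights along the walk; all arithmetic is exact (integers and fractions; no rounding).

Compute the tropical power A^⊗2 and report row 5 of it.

A^⊗2:
  [6, 5, -6, 3, 8, 6]
  [-4, 8, -3, -7, 11, -4]
  [-17, -7, -18, -15, -4, -4]
  [-9, -17, -18, -12, -14, -9]
  [-1, 5, 1, 0, -2, 12]
  [-5, 11, 7, -4, 4, 8]
Answer: row 5 of A^⊗2 = [-5, 11, 7, -4, 4, 8]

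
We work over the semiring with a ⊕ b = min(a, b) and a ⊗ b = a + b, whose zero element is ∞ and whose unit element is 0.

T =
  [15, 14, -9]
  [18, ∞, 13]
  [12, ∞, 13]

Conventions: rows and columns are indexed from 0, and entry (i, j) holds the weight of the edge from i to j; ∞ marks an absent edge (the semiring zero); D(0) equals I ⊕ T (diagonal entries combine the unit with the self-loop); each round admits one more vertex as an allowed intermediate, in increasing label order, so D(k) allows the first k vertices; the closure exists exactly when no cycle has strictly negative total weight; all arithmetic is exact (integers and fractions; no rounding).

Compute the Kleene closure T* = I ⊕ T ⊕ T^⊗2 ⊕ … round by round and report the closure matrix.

D(0):
  [0, 14, -9]
  [18, 0, 13]
  [12, ∞, 0]
D(1):
  [0, 14, -9]
  [18, 0, 9]
  [12, 26, 0]
D(2):
  [0, 14, -9]
  [18, 0, 9]
  [12, 26, 0]
D(3):
  [0, 14, -9]
  [18, 0, 9]
  [12, 26, 0]
Answer: T* = [[0, 14, -9], [18, 0, 9], [12, 26, 0]]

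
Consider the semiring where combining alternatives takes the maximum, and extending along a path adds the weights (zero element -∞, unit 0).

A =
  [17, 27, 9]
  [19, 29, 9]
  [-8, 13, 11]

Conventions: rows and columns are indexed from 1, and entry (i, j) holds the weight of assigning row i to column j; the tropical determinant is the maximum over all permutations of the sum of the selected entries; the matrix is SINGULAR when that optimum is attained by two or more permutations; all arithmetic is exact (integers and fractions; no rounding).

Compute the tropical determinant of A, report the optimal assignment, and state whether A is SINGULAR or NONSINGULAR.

σ = (1, 2, 3): 17 + 29 + 11 = 57
σ = (1, 3, 2): 17 + 9 + 13 = 39
σ = (2, 1, 3): 27 + 19 + 11 = 57
σ = (2, 3, 1): 27 + 9 + (-8) = 28
σ = (3, 1, 2): 9 + 19 + 13 = 41
σ = (3, 2, 1): 9 + 29 + (-8) = 30
Optimal value attained by: σ = (1, 2, 3).
Answer: det⊕(A) = 57; verdict: SINGULAR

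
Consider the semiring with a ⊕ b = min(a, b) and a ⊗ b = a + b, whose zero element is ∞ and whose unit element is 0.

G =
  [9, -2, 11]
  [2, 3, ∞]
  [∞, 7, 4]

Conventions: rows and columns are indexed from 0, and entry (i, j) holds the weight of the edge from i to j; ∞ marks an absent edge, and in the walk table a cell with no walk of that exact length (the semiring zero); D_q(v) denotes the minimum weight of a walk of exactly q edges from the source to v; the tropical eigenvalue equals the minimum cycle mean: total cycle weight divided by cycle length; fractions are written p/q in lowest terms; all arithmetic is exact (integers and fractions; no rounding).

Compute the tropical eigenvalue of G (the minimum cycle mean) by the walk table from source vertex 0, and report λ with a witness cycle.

q=0: [0, ∞, ∞]
q=1: [9, -2, 11]
q=2: [0, 1, 15]
q=3: [3, -2, 11]
Optimal cycle mean attained by: cycle 0->1->0, total (-2) + 2, length 2.
Answer: λ = 0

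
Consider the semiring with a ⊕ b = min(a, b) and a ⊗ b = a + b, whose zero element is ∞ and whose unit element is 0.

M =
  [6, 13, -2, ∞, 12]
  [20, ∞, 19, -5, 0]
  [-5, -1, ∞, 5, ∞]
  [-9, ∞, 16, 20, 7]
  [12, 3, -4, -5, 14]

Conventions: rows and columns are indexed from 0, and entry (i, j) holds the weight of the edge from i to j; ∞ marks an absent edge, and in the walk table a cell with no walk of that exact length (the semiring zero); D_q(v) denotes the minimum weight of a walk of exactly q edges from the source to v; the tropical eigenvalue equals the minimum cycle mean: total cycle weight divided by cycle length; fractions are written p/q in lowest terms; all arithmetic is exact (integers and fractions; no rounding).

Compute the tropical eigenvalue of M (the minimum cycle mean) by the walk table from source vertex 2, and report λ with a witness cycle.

q=0: [∞, ∞, 0, ∞, ∞]
q=1: [-5, -1, ∞, 5, ∞]
q=2: [-4, 8, -7, -6, -1]
q=3: [-15, -8, -6, -6, 1]
q=4: [-15, -7, -17, -13, -8]
q=5: [-22, -18, -17, -13, -7]
Optimal cycle mean attained by: cycle 0->2->1->3->0, total (-2) + (-1) + (-5) + (-9), length 4.
Answer: λ = -17/4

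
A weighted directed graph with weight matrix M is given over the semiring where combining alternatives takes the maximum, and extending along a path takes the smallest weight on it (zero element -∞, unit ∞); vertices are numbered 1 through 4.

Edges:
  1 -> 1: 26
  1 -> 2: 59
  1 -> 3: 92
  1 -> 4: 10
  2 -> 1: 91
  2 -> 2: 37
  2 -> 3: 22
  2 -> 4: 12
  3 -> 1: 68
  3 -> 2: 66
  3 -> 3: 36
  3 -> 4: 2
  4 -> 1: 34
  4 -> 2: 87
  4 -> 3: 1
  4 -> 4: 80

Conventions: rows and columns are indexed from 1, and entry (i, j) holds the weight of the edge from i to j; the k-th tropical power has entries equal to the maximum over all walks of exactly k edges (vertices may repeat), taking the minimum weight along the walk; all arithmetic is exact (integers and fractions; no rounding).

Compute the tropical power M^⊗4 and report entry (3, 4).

M^⊗2:
  [68, 66, 36, 12]
  [37, 59, 91, 12]
  [66, 59, 68, 12]
  [87, 80, 34, 80]
M^⊗3:
  [66, 59, 68, 12]
  [68, 66, 37, 12]
  [68, 66, 66, 12]
  [80, 80, 87, 80]
M^⊗4:
  [68, 66, 66, 12]
  [66, 59, 68, 12]
  [66, 66, 68, 12]
  [80, 80, 80, 80]
Key observation: the optimum is the walk 3->1->1->2->4, with weight 68 min 26 min 59 min 12 = 12.
Optimal value attained by: walk 3->1->1->2->4.
Answer: (M^⊗4)[3][4] = 12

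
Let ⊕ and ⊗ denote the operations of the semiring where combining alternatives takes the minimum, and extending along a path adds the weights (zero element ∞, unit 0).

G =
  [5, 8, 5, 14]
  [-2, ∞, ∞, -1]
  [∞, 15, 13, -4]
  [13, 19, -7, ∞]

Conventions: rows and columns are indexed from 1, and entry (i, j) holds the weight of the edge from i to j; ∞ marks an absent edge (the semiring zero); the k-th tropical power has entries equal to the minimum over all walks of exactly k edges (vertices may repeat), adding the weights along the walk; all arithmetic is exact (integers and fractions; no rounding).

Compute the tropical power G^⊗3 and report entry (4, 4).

G^⊗2:
  [6, 13, 7, 1]
  [3, 6, -8, 12]
  [9, 15, -11, 9]
  [17, 8, 6, -11]
G^⊗3:
  [11, 14, -6, 3]
  [4, 7, 5, -12]
  [13, 4, 2, -15]
  [2, 8, -18, 2]
Key observation: the optimum is the walk 4->3->3->4, with weight (-7) + 13 + (-4) = 2.
Optimal value attained by: walk 4->3->3->4.
Answer: (G^⊗3)[4][4] = 2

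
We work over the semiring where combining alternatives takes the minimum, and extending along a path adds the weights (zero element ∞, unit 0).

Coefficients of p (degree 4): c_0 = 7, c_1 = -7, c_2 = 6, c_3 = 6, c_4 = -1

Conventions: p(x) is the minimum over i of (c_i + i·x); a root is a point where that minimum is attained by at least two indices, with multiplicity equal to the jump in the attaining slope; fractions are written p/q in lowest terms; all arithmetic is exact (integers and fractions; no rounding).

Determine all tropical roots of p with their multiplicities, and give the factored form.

hull edge (i=0, c=7) to (i=1, c=-7): slope -14, span 1
hull edge (i=1, c=-7) to (i=4, c=-1): slope 2, span 3
Factored form: p(x) = -1 ⊗ (x ⊕ (-2)) ⊗ (x ⊕ (-2)) ⊗ (x ⊕ (-2)) ⊗ (x ⊕ 14)
Answer: roots = -2 (mult 3), 14 (mult 1)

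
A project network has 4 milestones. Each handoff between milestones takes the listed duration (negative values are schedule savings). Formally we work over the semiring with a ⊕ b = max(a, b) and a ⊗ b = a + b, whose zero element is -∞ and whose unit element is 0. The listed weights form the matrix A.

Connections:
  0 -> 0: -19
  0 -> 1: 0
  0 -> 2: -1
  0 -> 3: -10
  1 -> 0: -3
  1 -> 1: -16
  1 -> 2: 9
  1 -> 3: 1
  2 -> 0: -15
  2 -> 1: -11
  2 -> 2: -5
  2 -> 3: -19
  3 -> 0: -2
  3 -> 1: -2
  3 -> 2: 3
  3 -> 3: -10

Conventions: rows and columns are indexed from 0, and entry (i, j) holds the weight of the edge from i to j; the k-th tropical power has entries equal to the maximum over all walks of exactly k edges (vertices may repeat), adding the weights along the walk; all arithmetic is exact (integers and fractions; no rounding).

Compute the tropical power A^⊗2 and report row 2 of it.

A^⊗2:
  [-3, -12, 9, 1]
  [-1, -1, 4, -9]
  [-14, -15, -2, -10]
  [-5, -2, 7, -1]
Answer: row 2 of A^⊗2 = [-14, -15, -2, -10]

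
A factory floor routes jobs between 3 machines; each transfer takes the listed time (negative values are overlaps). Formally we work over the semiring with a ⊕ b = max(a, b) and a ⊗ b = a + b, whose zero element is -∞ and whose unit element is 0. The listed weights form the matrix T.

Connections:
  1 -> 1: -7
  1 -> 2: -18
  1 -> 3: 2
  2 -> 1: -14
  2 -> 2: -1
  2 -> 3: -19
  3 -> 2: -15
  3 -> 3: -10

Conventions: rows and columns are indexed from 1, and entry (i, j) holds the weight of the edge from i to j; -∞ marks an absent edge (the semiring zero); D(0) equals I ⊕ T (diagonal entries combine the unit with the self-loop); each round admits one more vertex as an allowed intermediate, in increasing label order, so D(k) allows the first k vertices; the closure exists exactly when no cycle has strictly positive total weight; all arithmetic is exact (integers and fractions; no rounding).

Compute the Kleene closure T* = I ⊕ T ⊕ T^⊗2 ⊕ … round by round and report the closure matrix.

D(0):
  [0, -18, 2]
  [-14, 0, -19]
  [-∞, -15, 0]
D(1):
  [0, -18, 2]
  [-14, 0, -12]
  [-∞, -15, 0]
D(2):
  [0, -18, 2]
  [-14, 0, -12]
  [-29, -15, 0]
D(3):
  [0, -13, 2]
  [-14, 0, -12]
  [-29, -15, 0]
Answer: T* = [[0, -13, 2], [-14, 0, -12], [-29, -15, 0]]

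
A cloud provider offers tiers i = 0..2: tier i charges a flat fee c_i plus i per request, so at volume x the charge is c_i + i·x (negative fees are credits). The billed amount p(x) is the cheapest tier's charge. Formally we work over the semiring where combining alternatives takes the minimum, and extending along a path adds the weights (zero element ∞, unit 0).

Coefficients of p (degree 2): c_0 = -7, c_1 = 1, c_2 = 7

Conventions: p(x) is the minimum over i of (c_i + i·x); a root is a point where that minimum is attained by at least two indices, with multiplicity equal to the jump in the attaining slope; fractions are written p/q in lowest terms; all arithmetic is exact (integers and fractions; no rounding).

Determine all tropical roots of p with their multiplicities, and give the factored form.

hull edge (i=0, c=-7) to (i=2, c=7): slope 7, span 2
Factored form: p(x) = 7 ⊗ (x ⊕ (-7)) ⊗ (x ⊕ (-7))
Answer: roots = -7 (mult 2)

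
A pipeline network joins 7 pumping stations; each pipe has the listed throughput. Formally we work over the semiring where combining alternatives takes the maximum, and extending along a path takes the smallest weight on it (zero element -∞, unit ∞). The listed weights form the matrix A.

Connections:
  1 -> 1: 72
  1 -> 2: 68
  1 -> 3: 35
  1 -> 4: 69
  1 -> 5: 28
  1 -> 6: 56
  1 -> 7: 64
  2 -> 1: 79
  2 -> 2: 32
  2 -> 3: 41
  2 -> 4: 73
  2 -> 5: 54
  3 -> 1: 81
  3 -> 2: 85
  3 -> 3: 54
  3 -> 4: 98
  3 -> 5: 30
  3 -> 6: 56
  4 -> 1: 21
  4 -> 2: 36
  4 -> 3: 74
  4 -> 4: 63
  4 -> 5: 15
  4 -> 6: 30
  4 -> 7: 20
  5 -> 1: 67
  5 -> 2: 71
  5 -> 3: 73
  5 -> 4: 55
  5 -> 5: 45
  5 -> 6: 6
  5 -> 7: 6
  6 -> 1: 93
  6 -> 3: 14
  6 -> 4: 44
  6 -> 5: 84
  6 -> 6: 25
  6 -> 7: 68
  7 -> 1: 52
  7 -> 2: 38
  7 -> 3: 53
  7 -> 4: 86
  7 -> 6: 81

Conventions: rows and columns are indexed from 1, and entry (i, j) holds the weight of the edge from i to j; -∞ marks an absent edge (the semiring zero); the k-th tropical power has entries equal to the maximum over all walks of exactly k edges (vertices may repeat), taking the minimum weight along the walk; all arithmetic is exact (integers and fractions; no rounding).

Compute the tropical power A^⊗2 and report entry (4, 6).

A^⊗2:
  [72, 68, 69, 69, 56, 64, 64]
  [72, 68, 73, 69, 45, 56, 64]
  [79, 68, 74, 73, 56, 56, 64]
  [74, 74, 63, 74, 36, 56, 30]
  [73, 73, 55, 73, 54, 56, 64]
  [72, 71, 73, 69, 45, 68, 64]
  [81, 53, 74, 63, 81, 53, 68]
Key observation: the optimum is the walk 4->3->6, with weight 74 min 56 = 56.
Optimal value attained by: walk 4->3->6.
Answer: (A^⊗2)[4][6] = 56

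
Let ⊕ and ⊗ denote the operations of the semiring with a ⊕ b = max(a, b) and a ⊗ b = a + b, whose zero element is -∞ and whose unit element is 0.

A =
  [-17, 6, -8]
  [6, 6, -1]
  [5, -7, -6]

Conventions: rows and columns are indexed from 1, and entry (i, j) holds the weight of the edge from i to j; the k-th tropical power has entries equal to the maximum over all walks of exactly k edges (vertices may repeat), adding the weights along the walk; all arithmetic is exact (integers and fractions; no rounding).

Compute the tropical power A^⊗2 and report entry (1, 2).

A^⊗2:
  [12, 12, 5]
  [12, 12, 5]
  [-1, 11, -3]
Key observation: the optimum is the walk 1->2->2, with weight 6 + 6 = 12.
Optimal value attained by: walk 1->2->2.
Answer: (A^⊗2)[1][2] = 12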